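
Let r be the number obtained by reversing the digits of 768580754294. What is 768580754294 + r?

Reverse of 768580754294 is 492457085867.
768580754294 + 492457085867 = 1261037840161

1261037840161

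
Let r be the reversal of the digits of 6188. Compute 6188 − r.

-2628

Reverse of 6188 is 8816.
6188 − 8816 = -2628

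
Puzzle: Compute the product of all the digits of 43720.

0

4×3×7×2×0 = 0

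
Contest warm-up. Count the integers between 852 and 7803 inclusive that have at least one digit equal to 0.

The integers in [852, 7803] that have at least one digit equal to 0: 860, 870, 880, 890, 900, 901, …, 7802, 7803.
1886 qualify.

1886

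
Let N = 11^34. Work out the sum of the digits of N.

178

11^34 = 255476698618765889551019445759400441
Sum of its 36 digits: 178.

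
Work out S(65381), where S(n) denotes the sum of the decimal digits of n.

6+5+3+8+1 = 23

23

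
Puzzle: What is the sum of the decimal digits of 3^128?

3^128 = 11790184577738583171520872861412518665678211592275841109096961
Sum of its 62 digits: 279.

279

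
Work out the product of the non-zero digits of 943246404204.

9×4×3×2×4×6×4×4×2×4 = 663552

663552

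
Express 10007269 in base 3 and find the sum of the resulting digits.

15

10007269 in base 3 is 200211102101121.
Digit sum: 2+0+0+2+1+1+1+0+2+1+0+1+1+2+1 = 15.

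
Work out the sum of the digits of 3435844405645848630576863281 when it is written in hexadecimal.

3435844405645848630576863281 in base 16 is B1A105A72382EF96FE8D831.
Digit sum: 11+1+10+1+0+5+10+7+2+3+8+2+14+15+9+6+15+14+8+13+8+3+1 = 166.

166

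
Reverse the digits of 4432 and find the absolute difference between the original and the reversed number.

Reverse of 4432 is 2344.
|4432 − 2344| = 2088

2088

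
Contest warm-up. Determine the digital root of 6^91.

The digital root of n equals n mod 9 (or 9 when 9 | n), so we need 6^91 mod 9.
6^91 ≡ 0 (mod 9), so the digital root is 9.

9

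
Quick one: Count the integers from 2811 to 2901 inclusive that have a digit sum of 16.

6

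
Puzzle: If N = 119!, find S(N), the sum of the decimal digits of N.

774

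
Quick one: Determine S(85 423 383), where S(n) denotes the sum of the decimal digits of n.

36

8+5+4+2+3+3+8+3 = 36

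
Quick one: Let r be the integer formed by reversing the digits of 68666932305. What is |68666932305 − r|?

Reverse of 68666932305 is 50323966686.
|68666932305 − 50323966686| = 18342965619

18342965619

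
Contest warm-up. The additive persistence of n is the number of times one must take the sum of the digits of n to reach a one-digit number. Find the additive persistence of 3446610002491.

3446610002491 → 40 → 4 (2 steps)

2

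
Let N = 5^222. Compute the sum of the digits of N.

5^222 = 148368246027496855429269410461905580534702591150311640098121562356703253603825174359892483308928337501453556765440046361081982695395709015429019927978515625
Sum of its 156 digits: 676.

676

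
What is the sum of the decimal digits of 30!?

30! = 265252859812191058636308480000000
Sum of its 33 digits: 117.

117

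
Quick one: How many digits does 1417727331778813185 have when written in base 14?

16

1417727331778813185 in base 14 is 91829A0DA685741B, which has 16 digits.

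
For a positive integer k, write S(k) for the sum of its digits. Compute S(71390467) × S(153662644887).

2220

S(71390467) = 7+1+3+9+0+4+6+7 = 37.
S(153662644887) = 1+5+3+6+6+2+6+4+4+8+8+7 = 60.
37 · 60 = 2220.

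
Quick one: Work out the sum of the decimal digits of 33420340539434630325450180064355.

107

3+3+4+2+0+3+4+0+5+3+9+4+3+4+6+3+0+3+2+5+4+5+0+1+8+0+0+6+4+3+5+5 = 107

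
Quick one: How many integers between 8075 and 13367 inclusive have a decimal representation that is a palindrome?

The integers in [8075, 13367] that have a decimal representation that is a palindrome: 8118, 8228, 8338, 8448, 8558, 8668, …, 13231, 13331.
53 qualify.

53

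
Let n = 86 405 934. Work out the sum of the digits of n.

39

8+6+4+0+5+9+3+4 = 39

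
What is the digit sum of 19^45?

19^45 = 3498743002442937227729601361122964878585526371203662724899
Sum of its 58 digits: 262.

262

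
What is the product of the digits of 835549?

8×3×5×5×4×9 = 21600

21600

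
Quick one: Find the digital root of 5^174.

The digital root of n equals n mod 9 (or 9 when 9 | n), so we need 5^174 mod 9.
5^174 ≡ 1 (mod 9), so the digital root is 1.

1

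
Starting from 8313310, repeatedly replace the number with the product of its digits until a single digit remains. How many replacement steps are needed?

8313310 → 0 (1 step)

1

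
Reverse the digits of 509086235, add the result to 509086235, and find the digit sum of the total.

31

Reversal of 509086235 is 532680905; 509086235 + 532680905 = 1041767140.
Digit sum of 1041767140: 1+0+4+1+7+6+7+1+4+0 = 31.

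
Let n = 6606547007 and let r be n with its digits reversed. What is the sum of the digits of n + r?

28

Reversal of 6606547007 is 7007456066; 6606547007 + 7007456066 = 13614003073.
Digit sum of 13614003073: 1+3+6+1+4+0+0+3+0+7+3 = 28.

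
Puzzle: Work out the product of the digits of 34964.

3×4×9×6×4 = 2592

2592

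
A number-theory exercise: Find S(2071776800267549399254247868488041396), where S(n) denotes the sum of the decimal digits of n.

2+0+7+1+7+7+6+8+0+0+2+6+7+5+4+9+3+9+9+2+5+4+2+4+7+8+6+8+4+8+8+0+4+1+3+9+6 = 181

181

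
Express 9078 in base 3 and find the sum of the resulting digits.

9078 in base 3 is 110110020.
Digit sum: 1+1+0+1+1+0+0+2+0 = 6.

6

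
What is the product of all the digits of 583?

5×8×3 = 120

120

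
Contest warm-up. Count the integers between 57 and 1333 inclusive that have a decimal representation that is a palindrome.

98

The integers in [57, 1333] that have a decimal representation that is a palindrome: 66, 77, 88, 99, 101, 111, …, 1221, 1331.
98 qualify.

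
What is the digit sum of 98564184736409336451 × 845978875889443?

98564184736409336451 × 845978875889443 = 83383218206266966154819602065986793
Sum of its 35 digits: 168.

168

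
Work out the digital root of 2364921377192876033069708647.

4

2+3+6+4+9+2+1+3+7+7+1+9+2+8+7+6+0+3+3+0+6+9+7+0+8+6+4+7 = 130
1+3+0 = 4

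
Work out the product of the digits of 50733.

0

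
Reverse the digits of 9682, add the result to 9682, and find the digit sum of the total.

14

Reversal of 9682 is 2869; 9682 + 2869 = 12551.
Digit sum of 12551: 1+2+5+5+1 = 14.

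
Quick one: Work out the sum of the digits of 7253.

17

7+2+5+3 = 17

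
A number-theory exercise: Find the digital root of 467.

4+6+7 = 17
1+7 = 8

8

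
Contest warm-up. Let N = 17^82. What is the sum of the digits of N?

469

17^82 = 78851789346805766062788892749630430175353353661150360859161996580258019826310450330842376090831289889
Sum of its 101 digits: 469.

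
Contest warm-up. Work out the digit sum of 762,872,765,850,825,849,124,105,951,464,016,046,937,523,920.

7+6+2+8+7+2+7+6+5+8+5+0+8+2+5+8+4+9+1+2+4+1+0+5+9+5+1+4+6+4+0+1+6+0+4+6+9+3+7+5+2+3+9+2+0 = 198

198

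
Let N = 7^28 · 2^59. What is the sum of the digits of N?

197

7^28 · 2^59 = 265164184906026998900581826026916846501888
Sum of its 42 digits: 197.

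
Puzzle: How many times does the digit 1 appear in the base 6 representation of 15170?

2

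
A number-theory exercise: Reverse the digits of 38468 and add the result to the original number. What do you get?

124951

Reverse of 38468 is 86483.
38468 + 86483 = 124951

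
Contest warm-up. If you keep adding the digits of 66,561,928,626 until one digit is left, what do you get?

6+6+5+6+1+9+2+8+6+2+6 = 57
5+7 = 12
1+2 = 3

3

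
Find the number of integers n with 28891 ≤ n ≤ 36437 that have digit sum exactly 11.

162

The integers in [28891, 36437] that have digit sum exactly 11: 29000, 30008, 30017, 30026, 30035, 30044, …, 36110, 36200.
162 qualify.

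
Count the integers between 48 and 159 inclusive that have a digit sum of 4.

The integers in [48, 159] that have a digit sum of 4: 103, 112, 121, 130.
4 qualify.

4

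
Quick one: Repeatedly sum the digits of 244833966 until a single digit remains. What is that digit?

2+4+4+8+3+3+9+6+6 = 45
4+5 = 9

9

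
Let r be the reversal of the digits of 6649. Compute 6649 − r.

-2817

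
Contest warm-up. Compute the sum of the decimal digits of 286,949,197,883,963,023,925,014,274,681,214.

2+8+6+9+4+9+1+9+7+8+8+3+9+6+3+0+2+3+9+2+5+0+1+4+2+7+4+6+8+1+2+1+4 = 153

153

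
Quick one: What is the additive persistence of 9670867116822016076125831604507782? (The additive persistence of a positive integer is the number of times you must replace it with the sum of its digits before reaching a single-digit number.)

2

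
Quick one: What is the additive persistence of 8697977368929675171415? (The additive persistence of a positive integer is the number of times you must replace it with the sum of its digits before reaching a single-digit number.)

3

8697977368929675171415 → 127 → 10 → 1 (3 steps)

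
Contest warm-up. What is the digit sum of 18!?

18! = 6402373705728000
Sum of its 16 digits: 54.

54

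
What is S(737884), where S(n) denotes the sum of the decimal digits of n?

37

7+3+7+8+8+4 = 37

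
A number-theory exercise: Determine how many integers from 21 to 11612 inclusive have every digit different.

5591

The integers in [21, 11612] that have every digit different: 21, 23, 24, 25, 26, 27, …, 10986, 10987.
5591 qualify.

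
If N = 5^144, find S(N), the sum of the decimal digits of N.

460

5^144 = 44841550858394146269559346665277316200968382140048504696226185084473314645947539247572422027587890625
Sum of its 101 digits: 460.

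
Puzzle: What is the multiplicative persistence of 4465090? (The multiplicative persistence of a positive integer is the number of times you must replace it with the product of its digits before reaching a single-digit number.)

1

4465090 → 0 (1 step)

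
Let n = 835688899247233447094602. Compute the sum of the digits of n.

121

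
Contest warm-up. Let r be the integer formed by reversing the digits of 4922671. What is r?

1762294

Reversing 4922671 gives 1762294.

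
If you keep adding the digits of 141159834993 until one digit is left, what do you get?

1+4+1+1+5+9+8+3+4+9+9+3 = 57
5+7 = 12
1+2 = 3
(Equivalently, 141159834993 mod 9 = 3.)

3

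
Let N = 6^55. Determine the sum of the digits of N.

6^55 = 6285195213566005335561053533150026217291776
Sum of its 43 digits: 162.

162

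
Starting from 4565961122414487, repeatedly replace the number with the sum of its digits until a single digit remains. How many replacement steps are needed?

4565961122414487 → 69 → 15 → 6 (3 steps)

3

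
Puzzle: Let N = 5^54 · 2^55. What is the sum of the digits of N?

2

5^54 · 2^55 = 2000000000000000000000000000000000000000000000000000000
Sum of its 55 digits: 2.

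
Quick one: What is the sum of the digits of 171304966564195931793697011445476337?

166

1+7+1+3+0+4+9+6+6+5+6+4+1+9+5+9+3+1+7+9+3+6+9+7+0+1+1+4+4+5+4+7+6+3+3+7 = 166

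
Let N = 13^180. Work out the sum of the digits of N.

946

13^180 = 323447214384769666611234037938095486001772740213687263387777429474996281148713429391484608417392848481444616706499567949929414066210226414733647839904525852998787120588520973053349626114475820878789201
Sum of its 201 digits: 946.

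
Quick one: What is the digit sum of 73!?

73! = 4470115461512684340891257138125051110076800700282905015819080092370422104067183317016903680000000000000000
Sum of its 106 digits: 315.

315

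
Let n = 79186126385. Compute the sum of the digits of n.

56

7+9+1+8+6+1+2+6+3+8+5 = 56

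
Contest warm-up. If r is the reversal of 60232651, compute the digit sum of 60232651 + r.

50

Reversal of 60232651 is 15623206; 60232651 + 15623206 = 75855857.
Digit sum of 75855857: 7+5+8+5+5+8+5+7 = 50.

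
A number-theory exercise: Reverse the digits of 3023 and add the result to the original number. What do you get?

6226

Reverse of 3023 is 3203.
3023 + 3203 = 6226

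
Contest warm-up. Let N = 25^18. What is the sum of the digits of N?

109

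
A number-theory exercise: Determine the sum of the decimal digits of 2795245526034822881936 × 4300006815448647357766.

197

2795245526034822881936 × 4300006815448647357766 = 12019574812802077839205496442726383770714976
Sum of its 44 digits: 197.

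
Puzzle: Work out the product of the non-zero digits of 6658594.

6×6×5×8×5×9×4 = 259200

259200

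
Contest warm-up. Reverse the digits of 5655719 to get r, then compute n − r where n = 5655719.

-3519846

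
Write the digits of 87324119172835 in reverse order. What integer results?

53827191142378

Reversing 87324119172835 gives 53827191142378.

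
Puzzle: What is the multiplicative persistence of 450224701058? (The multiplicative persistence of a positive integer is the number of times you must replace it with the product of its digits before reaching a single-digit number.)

450224701058 → 0 (1 step)

1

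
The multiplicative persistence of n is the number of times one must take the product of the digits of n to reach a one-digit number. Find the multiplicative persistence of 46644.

46644 → 2304 → 0 (2 steps)

2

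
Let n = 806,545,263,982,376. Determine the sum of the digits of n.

74

8+0+6+5+4+5+2+6+3+9+8+2+3+7+6 = 74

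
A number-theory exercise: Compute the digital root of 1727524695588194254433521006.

1+7+2+7+5+2+4+6+9+5+5+8+8+1+9+4+2+5+4+4+3+3+5+2+1+0+0+6 = 118
1+1+8 = 10
1+0 = 1
(Equivalently, 1727524695588194254433521006 mod 9 = 1.)

1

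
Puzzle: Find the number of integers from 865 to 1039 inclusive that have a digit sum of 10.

The integers in [865, 1039] that have a digit sum of 10: 901, 910, 1009, 1018, 1027, 1036.
6 qualify.

6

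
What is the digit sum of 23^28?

202

23^28 = 134393854047545109686936775588697536481
Sum of its 39 digits: 202.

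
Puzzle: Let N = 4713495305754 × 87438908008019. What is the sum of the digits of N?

4713495305754 × 87438908008019 = 412142882436053395488841326
Sum of its 27 digits: 114.

114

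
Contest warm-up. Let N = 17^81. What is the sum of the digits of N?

449

17^81 = 4638340549812103886046405455860613539726667862420609462303646857662236460371202960637786828872428817
Sum of its 100 digits: 449.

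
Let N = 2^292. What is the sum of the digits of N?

394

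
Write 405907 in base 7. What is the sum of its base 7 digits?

405907 in base 7 is 3310255.
Digit sum: 3+3+1+0+2+5+5 = 19.

19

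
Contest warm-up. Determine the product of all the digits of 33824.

3×3×8×2×4 = 576

576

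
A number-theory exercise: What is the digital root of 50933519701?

5+0+9+3+3+5+1+9+7+0+1 = 43
4+3 = 7
(Equivalently, 50933519701 mod 9 = 7.)

7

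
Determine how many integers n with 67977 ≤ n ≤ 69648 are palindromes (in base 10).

The integers in [67977, 69648] that are palindromes (in base 10): 68086, 68186, 68286, 68386, 68486, 68586, …, 69496, 69596.
16 qualify.

16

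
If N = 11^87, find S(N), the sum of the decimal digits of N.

440

11^87 = 3991752525806366807142706250946898793976707904191394898908669641212605833694395345300019971
Sum of its 91 digits: 440.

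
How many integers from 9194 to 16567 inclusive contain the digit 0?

2699

The integers in [9194, 16567] that contain the digit 0: 9200, 9201, 9202, 9203, 9204, 9205, …, 16550, 16560.
2699 qualify.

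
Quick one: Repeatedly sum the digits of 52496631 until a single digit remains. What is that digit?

9

5+2+4+9+6+6+3+1 = 36
3+6 = 9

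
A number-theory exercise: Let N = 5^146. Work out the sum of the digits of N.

5^146 = 1121038771459853656738983666631932905024209553501212617405654627111832866148688481189310550689697265625
Sum of its 103 digits: 457.

457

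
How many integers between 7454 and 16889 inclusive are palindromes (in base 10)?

94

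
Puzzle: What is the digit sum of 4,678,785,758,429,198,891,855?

134

4+6+7+8+7+8+5+7+5+8+4+2+9+1+9+8+8+9+1+8+5+5 = 134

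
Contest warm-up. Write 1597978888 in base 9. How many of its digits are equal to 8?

1597978888 in base 9 is 4110781837.
The digit 8 appears 2 times.

2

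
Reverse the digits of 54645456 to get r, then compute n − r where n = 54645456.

Reverse of 54645456 is 65454645.
54645456 − 65454645 = -10809189

-10809189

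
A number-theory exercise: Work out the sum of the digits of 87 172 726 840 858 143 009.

8+7+1+7+2+7+2+6+8+4+0+8+5+8+1+4+3+0+0+9 = 90

90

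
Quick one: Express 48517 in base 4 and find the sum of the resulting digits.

48517 in base 4 is 23312011.
Digit sum: 2+3+3+1+2+0+1+1 = 13.

13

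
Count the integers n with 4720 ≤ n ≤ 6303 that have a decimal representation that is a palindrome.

The integers in [4720, 6303] that have a decimal representation that is a palindrome: 4774, 4884, 4994, 5005, 5115, 5225, …, 6116, 6226.
16 qualify.

16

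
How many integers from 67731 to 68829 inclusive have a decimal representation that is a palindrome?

The integers in [67731, 68829] that have a decimal representation that is a palindrome: 67776, 67876, 67976, 68086, 68186, 68286, …, 68686, 68786.
11 qualify.

11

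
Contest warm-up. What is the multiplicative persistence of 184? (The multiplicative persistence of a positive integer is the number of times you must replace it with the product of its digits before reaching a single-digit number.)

184 → 32 → 6 (2 steps)

2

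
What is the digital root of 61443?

9

6+1+4+4+3 = 18
1+8 = 9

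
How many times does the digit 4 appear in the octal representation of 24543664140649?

2

24543664140649 in base 8 is 545120430370551.
The digit 4 appears 2 times.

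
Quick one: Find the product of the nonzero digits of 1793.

1×7×9×3 = 189

189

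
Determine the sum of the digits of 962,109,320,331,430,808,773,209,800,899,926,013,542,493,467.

189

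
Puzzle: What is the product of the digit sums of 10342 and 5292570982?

490

S(10342) = 1+0+3+4+2 = 10.
S(5292570982) = 5+2+9+2+5+7+0+9+8+2 = 49.
10 · 49 = 490.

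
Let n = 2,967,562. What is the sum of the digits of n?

37

2+9+6+7+5+6+2 = 37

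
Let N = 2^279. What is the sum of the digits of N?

350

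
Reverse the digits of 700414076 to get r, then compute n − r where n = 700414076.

30000069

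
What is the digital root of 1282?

1+2+8+2 = 13
1+3 = 4
(Equivalently, 1282 mod 9 = 4.)

4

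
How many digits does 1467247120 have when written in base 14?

8

1467247120 in base 14 is DCC1909A, which has 8 digits.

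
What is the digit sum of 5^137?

425

5^137 = 573971850987445072250359637315549647372395291392620860111695169081258427468128502368927001953125
Sum of its 96 digits: 425.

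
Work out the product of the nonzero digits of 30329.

162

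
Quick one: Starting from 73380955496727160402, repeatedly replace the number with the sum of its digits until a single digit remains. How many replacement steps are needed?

73380955496727160402 → 88 → 16 → 7 (3 steps)

3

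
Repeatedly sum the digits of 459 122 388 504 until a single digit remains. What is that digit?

6

4+5+9+1+2+2+3+8+8+5+0+4 = 51
5+1 = 6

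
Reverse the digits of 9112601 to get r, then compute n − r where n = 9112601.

8050482

Reverse of 9112601 is 1062119.
9112601 − 1062119 = 8050482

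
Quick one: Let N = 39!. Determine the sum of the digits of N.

39! = 20397882081197443358640281739902897356800000000
Sum of its 47 digits: 189.

189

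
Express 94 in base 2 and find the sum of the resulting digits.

5

94 in base 2 is 1011110.
Digit sum: 1+0+1+1+1+1+0 = 5.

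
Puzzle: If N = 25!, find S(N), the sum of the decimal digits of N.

25! = 15511210043330985984000000
Sum of its 26 digits: 72.

72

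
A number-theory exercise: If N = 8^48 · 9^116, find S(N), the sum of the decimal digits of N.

612

8^48 · 9^116 = 10976161047211612181207271383083423571562642633451301126246688307081913951657634836241295419219617706444506200426145461546363797805024062036156659433209856
Sum of its 155 digits: 612.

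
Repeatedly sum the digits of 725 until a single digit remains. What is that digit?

7+2+5 = 14
1+4 = 5
(Equivalently, 725 mod 9 = 5.)

5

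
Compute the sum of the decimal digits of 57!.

57! = 40526919504877216755680601905432322134980384796226602145184481280000000000000
Sum of its 77 digits: 270.

270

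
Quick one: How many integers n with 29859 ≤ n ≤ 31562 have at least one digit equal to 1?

857

The integers in [29859, 31562] that have at least one digit equal to 1: 29861, 29871, 29881, 29891, 29901, 29910, …, 31561, 31562.
857 qualify.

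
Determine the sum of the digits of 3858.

24

3+8+5+8 = 24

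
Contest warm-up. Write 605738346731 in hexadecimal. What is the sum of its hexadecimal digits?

86

605738346731 in base 16 is 8D08D1A8EB.
Digit sum: 8+13+0+8+13+1+10+8+14+11 = 86.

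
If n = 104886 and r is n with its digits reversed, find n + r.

793287

Reverse of 104886 is 688401.
104886 + 688401 = 793287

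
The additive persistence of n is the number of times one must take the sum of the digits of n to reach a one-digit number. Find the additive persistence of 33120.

1

33120 → 9 (1 step)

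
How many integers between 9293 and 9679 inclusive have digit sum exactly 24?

The integers in [9293, 9679] that have digit sum exactly 24: 9294, 9339, 9348, 9357, 9366, 9375, …, 9663, 9672.
33 qualify.

33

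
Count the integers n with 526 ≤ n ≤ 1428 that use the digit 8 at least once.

253

The integers in [526, 1428] that use the digit 8 at least once: 528, 538, 548, 558, 568, 578, …, 1418, 1428.
253 qualify.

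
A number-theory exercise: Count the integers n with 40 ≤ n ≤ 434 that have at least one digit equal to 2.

The integers in [40, 434] that have at least one digit equal to 2: 42, 52, 62, 72, 82, 92, …, 429, 432.
157 qualify.

157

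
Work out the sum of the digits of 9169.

9+1+6+9 = 25

25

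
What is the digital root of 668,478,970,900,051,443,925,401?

6+6+8+4+7+8+9+7+0+9+0+0+0+5+1+4+4+3+9+2+5+4+0+1 = 102
1+0+2 = 3

3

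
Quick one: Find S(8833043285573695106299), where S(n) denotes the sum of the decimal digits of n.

8+8+3+3+0+4+3+2+8+5+5+7+3+6+9+5+1+0+6+2+9+9 = 106

106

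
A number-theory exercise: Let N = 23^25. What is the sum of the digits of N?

23^25 = 11045767571919545466173812409689943
Sum of its 35 digits: 167.

167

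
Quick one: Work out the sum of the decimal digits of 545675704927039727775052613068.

5+4+5+6+7+5+7+0+4+9+2+7+0+3+9+7+2+7+7+7+5+0+5+2+6+1+3+0+6+8 = 139

139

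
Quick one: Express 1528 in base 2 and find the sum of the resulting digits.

7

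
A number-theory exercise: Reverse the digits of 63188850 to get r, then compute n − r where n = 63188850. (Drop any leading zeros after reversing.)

57300714

Reverse of 63188850 is 5888136.
63188850 − 5888136 = 57300714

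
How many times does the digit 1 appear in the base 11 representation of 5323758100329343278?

2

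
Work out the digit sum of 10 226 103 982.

34

1+0+2+2+6+1+0+3+9+8+2 = 34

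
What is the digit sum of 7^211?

835

7^211 = 20686472634357303062018801732877704466608186064811000218378180034758921531296391977478885946774556057767274902813693844862455083465197495986609631128432390702652227795566994486743
Sum of its 179 digits: 835.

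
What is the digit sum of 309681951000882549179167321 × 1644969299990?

170

309681951000882549179167321 × 1644969299990 = 509417302157459246795461617116453626790
Sum of its 39 digits: 170.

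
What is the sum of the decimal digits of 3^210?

450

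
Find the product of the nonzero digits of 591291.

810

5×9×1×2×9×1 = 810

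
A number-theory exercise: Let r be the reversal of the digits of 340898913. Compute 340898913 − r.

Reverse of 340898913 is 319898043.
340898913 − 319898043 = 21000870

21000870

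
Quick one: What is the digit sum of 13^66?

13^66 = 33133037516798621392881499511582656606724154320695568102640872889340074409
Sum of its 74 digits: 325.

325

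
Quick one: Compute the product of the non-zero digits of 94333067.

40824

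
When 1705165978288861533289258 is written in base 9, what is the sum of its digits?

1705165978288861533289258 in base 9 is 23334734674877046243415261.
Digit sum: 2+3+3+3+4+7+3+4+6+7+4+8+7+7+0+4+6+2+4+3+4+1+5+2+6+1 = 106.

106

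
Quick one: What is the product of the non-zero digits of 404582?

1280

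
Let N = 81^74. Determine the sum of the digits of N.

603

81^74 = 1690018259982572543102790461507263160079798711423918968783706050350234533055544155479014890810974585040129437538246840034734725095872787340321
Sum of its 142 digits: 603.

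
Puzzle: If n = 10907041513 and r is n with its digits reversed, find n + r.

Reverse of 10907041513 is 31514070901.
10907041513 + 31514070901 = 42421112414

42421112414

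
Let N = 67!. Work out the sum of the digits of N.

67! = 36471110918188685288249859096605464427167635314049524593701628500267962436943872000000000000000
Sum of its 95 digits: 369.

369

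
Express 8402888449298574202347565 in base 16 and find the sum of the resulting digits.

8402888449298574202347565 in base 16 is 6F3617EDF41FD7B8BA02D.
Digit sum: 6+15+3+6+1+7+14+13+15+4+1+15+13+7+11+8+11+10+0+2+13 = 175.

175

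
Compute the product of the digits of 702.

7×0×2 = 0

0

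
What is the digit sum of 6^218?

6^218 = 43348351235336463895275242046862202520122376964468316076892363961220740005582924429347077108445282897743524425778182074855814924917756228248138900152047617802058822844416
Sum of its 170 digits: 729.

729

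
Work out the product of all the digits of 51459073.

5×1×4×5×9×0×7×3 = 0

0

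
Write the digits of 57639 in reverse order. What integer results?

93675

Reversing 57639 gives 93675.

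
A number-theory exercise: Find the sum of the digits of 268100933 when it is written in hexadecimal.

268100933 in base 16 is FFAE545.
Digit sum: 15+15+10+14+5+4+5 = 68.

68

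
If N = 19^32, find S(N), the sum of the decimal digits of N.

19^32 = 83198449060887472631428936505541918917761
Sum of its 41 digits: 199.

199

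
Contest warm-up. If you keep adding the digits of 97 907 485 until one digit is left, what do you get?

4

9+7+9+0+7+4+8+5 = 49
4+9 = 13
1+3 = 4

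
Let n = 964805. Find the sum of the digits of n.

32

9+6+4+8+0+5 = 32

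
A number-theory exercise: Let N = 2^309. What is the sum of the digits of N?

440

2^309 = 1042962419883256876169444192465601618458351817556959360325703910069443225478828393565899456512
Sum of its 94 digits: 440.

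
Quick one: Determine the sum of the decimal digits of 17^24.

17^24 = 339448671314611904643504117121
Sum of its 30 digits: 109.

109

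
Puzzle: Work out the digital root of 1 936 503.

1+9+3+6+5+0+3 = 27
2+7 = 9

9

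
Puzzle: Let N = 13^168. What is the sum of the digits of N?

838

13^168 = 13882995648971427331025903931877308650968871447347235605211358157252148521662318010676080723019759153821504891380035198120846540184346538628161904387790998345046721749399293824585785449121
Sum of its 188 digits: 838.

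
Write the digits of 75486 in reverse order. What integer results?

68457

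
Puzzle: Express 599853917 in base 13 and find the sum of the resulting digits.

41

599853917 in base 13 is 97377260.
Digit sum: 9+7+3+7+7+2+6+0 = 41.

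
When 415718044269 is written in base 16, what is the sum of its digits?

415718044269 in base 16 is 60CAB9F26D.
Digit sum: 6+0+12+10+11+9+15+2+6+13 = 84.

84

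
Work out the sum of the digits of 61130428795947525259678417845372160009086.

6+1+1+3+0+4+2+8+7+9+5+9+4+7+5+2+5+2+5+9+6+7+8+4+1+7+8+4+5+3+7+2+1+6+0+0+0+9+0+8+6 = 186

186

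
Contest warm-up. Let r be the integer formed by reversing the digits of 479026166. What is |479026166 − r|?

Reverse of 479026166 is 661620974.
|479026166 − 661620974| = 182594808

182594808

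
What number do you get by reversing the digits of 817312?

213718

Reversing 817312 gives 213718.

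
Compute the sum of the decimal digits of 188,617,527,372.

57

1+8+8+6+1+7+5+2+7+3+7+2 = 57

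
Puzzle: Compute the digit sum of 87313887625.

58

8+7+3+1+3+8+8+7+6+2+5 = 58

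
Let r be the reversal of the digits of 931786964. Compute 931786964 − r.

462099825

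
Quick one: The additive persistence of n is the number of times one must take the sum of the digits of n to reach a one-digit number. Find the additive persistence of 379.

3

379 → 19 → 10 → 1 (3 steps)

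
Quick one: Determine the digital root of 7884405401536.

7+8+8+4+4+0+5+4+0+1+5+3+6 = 55
5+5 = 10
1+0 = 1

1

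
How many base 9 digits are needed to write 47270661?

9

47270661 in base 9 is 107847136, which has 9 digits.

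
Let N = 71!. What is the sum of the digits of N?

423

71! = 850478588567862317521167644239926010288584608120796235886430763388588680378079017697280000000000000000
Sum of its 102 digits: 423.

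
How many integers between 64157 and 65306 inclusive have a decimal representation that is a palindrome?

11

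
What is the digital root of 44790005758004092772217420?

4+4+7+9+0+0+0+5+7+5+8+0+0+4+0+9+2+7+7+2+2+1+7+4+2+0 = 96
9+6 = 15
1+5 = 6

6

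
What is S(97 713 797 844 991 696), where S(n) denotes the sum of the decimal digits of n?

9+7+7+1+3+7+9+7+8+4+4+9+9+1+6+9+6 = 106

106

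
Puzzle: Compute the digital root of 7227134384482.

7+2+2+7+1+3+4+3+8+4+4+8+2 = 55
5+5 = 10
1+0 = 1

1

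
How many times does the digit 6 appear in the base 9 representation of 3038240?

2

3038240 in base 9 is 5640612.
The digit 6 appears 2 times.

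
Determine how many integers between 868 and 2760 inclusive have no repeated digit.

The integers in [868, 2760] that have no repeated digit: 869, 870, 871, 872, 873, 874, …, 2759, 2760.
965 qualify.

965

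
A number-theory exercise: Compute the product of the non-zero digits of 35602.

180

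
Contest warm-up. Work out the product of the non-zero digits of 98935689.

4199040

9×8×9×3×5×6×8×9 = 4199040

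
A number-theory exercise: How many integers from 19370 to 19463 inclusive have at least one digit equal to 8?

The integers in [19370, 19463] that have at least one digit equal to 8: 19378, 19380, 19381, 19382, 19383, 19384, …, 19448, 19458.
18 qualify.

18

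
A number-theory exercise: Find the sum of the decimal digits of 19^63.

19^63 = 364314838217741451401945087652849626238282748829503924591412170928633539656908059
Sum of its 81 digits: 370.

370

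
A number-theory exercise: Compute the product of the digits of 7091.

7×0×9×1 = 0

0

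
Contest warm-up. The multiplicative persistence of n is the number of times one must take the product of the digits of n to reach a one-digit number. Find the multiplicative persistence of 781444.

781444 → 3584 → 480 → 0 (3 steps)

3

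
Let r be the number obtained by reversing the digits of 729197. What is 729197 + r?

1521124

Reverse of 729197 is 791927.
729197 + 791927 = 1521124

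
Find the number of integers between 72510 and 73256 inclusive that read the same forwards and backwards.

8

The integers in [72510, 73256] that read the same forwards and backwards: 72527, 72627, 72727, 72827, 72927, 73037, 73137, 73237.
8 qualify.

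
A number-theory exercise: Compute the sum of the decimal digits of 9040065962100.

9+0+4+0+0+6+5+9+6+2+1+0+0 = 42

42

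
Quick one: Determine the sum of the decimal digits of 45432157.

4+5+4+3+2+1+5+7 = 31

31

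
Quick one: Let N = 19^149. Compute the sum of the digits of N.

19^149 = 34220515064869830622217395484488611573241007744001424114372615902881200722891110230544118086486017487381036249281610201765891031204487835080659598388243869981268784460056579309586416186424579
Sum of its 191 digits: 802.

802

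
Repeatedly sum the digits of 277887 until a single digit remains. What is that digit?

3

2+7+7+8+8+7 = 39
3+9 = 12
1+2 = 3
(Equivalently, 277887 mod 9 = 3.)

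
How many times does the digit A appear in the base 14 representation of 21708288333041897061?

1

21708288333041897061 in base 14 is 9D7834A55C64616CD.
The digit A appears 1 time.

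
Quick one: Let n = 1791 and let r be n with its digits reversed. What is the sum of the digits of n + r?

Reversal of 1791 is 1971; 1791 + 1971 = 3762.
Digit sum of 3762: 3+7+6+2 = 18.

18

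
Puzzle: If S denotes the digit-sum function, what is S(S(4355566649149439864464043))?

First digit sum: 122.
1+2+2 = 5.

5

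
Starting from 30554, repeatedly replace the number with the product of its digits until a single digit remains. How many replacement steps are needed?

1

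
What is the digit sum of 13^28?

13^28 = 15502932802662396215269535105521
Sum of its 32 digits: 121.

121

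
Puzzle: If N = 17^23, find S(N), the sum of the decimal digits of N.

17^23 = 19967568900859523802559065713
Sum of its 29 digits: 143.

143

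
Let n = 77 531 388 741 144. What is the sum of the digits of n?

63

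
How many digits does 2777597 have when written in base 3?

2777597 in base 3 is 12020010010222, which has 14 digits.

14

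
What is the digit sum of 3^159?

333

3^159 = 7282483350946404208076885500996745047522350034970917293604274649554310785067
Sum of its 76 digits: 333.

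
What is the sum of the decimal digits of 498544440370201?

55

4+9+8+5+4+4+4+4+0+3+7+0+2+0+1 = 55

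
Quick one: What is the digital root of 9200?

2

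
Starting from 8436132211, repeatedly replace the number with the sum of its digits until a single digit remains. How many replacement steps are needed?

2

8436132211 → 31 → 4 (2 steps)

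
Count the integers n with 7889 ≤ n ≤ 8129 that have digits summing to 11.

7

The integers in [7889, 8129] that have digits summing to 11: 8003, 8012, 8021, 8030, 8102, 8111, 8120.
7 qualify.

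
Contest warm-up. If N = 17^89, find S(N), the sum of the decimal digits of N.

521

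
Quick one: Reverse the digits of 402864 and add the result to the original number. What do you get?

Reverse of 402864 is 468204.
402864 + 468204 = 871068

871068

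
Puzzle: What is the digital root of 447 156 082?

4+4+7+1+5+6+0+8+2 = 37
3+7 = 10
1+0 = 1

1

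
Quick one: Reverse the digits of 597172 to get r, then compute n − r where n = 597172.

325377

Reverse of 597172 is 271795.
597172 − 271795 = 325377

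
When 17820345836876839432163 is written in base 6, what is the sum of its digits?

83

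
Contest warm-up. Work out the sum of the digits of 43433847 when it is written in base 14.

54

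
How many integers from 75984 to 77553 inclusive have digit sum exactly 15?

9

The integers in [75984, 77553] that have digit sum exactly 15: 76002, 76011, 76020, 76101, 76110, 76200, 77001, 77010, 77100.
9 qualify.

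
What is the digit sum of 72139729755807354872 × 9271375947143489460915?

216

72139729755807354872 × 9271375947143489460915 = 668834555291423784459168645725175378827880
Sum of its 42 digits: 216.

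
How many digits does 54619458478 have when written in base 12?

54619458478 in base 12 is A703B42ABA, which has 10 digits.

10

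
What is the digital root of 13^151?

The digital root of n equals n mod 9 (or 9 when 9 | n), so we need 13^151 mod 9.
13^151 ≡ 4 (mod 9), so the digital root is 4.

4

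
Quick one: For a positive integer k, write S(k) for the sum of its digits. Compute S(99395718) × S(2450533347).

1836

S(99395718) = 9+9+3+9+5+7+1+8 = 51.
S(2450533347) = 2+4+5+0+5+3+3+3+4+7 = 36.
51 · 36 = 1836.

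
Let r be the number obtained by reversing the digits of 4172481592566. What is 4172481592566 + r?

10825433435280

Reverse of 4172481592566 is 6652951842714.
4172481592566 + 6652951842714 = 10825433435280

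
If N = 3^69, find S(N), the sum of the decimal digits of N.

3^69 = 834385168331080533771857328695283
Sum of its 33 digits: 153.

153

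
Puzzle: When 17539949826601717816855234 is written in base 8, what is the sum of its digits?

86

17539949826601717816855234 in base 8 is 7202165127323424036261705302.
Digit sum: 7+2+0+2+1+6+5+1+2+7+3+2+3+4+2+4+0+3+6+2+6+1+7+0+5+3+0+2 = 86.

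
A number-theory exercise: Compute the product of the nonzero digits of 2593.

2×5×9×3 = 270

270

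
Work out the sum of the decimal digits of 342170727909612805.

73

3+4+2+1+7+0+7+2+7+9+0+9+6+1+2+8+0+5 = 73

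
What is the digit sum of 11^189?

836

11^189 = 66560640878719159452260744238782271597801640759531413409058314958175373696542935236118758257118341016463068069313345838952124043044429702857437843311651220308683764484848435173013763148611323402491
Sum of its 197 digits: 836.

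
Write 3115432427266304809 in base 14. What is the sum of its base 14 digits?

3115432427266304809 in base 14 is 16051B26060C0826D.
Digit sum: 1+6+0+5+1+11+2+6+0+6+0+12+0+8+2+6+13 = 79.

79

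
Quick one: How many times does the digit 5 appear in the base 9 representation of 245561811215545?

3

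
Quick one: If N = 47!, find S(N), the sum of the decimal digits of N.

47! = 258623241511168180642964355153611979969197632389120000000000
Sum of its 60 digits: 225.

225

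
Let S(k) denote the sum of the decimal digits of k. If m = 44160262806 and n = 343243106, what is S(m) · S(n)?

1014

S(44160262806) = 4+4+1+6+0+2+6+2+8+0+6 = 39.
S(343243106) = 3+4+3+2+4+3+1+0+6 = 26.
39 · 26 = 1014.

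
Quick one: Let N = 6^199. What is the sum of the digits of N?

747

6^199 = 71137537302004566799495815253128955390498124225748238249246513155852154924936623169845356556792849549468802577779354971825744206752932540397335931986640896
Sum of its 155 digits: 747.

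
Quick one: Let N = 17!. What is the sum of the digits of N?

17! = 355687428096000
Sum of its 15 digits: 63.

63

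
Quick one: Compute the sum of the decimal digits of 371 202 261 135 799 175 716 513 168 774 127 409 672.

3+7+1+2+0+2+2+6+1+1+3+5+7+9+9+1+7+5+7+1+6+5+1+3+1+6+8+7+7+4+1+2+7+4+0+9+6+7+2 = 165

165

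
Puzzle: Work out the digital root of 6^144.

9

The digital root of n equals n mod 9 (or 9 when 9 | n), so we need 6^144 mod 9.
6^144 ≡ 0 (mod 9), so the digital root is 9.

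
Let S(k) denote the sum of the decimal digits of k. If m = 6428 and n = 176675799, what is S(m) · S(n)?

S(6428) = 6+4+2+8 = 20.
S(176675799) = 1+7+6+6+7+5+7+9+9 = 57.
20 · 57 = 1140.

1140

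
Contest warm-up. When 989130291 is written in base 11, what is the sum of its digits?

51

989130291 in base 11 is 46837A256.
Digit sum: 4+6+8+3+7+10+2+5+6 = 51.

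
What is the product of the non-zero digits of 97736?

9×7×7×3×6 = 7938

7938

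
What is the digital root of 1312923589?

1+3+1+2+9+2+3+5+8+9 = 43
4+3 = 7

7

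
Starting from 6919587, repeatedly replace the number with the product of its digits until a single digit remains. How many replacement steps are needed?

2

6919587 → 136080 → 0 (2 steps)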